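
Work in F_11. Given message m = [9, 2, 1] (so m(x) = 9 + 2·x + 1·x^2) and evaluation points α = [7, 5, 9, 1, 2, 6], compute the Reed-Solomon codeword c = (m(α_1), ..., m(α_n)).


c = [6, 0, 9, 1, 6, 2]

Message polynomial: m(x) = 9 + 2·x + 1·x^2 (mod 11).
For each evaluation point α_i, compute m(α_i) mod 11:
  α_1 = 7: Horner steps 1 → 9 → 6, so m(7) = 6.
  α_2 = 5: Horner steps 1 → 7 → 0, so m(5) = 0.
  α_3 = 9: Horner steps 1 → 0 → 9, so m(9) = 9.
  α_4 = 1: Horner steps 1 → 3 → 1, so m(1) = 1.
  α_5 = 2: Horner steps 1 → 4 → 6, so m(2) = 6.
  α_6 = 6: Horner steps 1 → 8 → 2, so m(6) = 2.
Codeword c = [6, 0, 9, 1, 6, 2] ∈ F_11^6.


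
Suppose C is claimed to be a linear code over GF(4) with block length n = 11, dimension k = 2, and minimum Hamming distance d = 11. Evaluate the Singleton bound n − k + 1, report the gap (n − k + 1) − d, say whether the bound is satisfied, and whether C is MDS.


Singleton RHS = n − k + 1 = 10, slack = -1, bound violated (no such code; not MDS).

Singleton bound: d ≤ n − k + 1.
Here n = 11, k = 2, so n − k + 1 = 10.
Given d = 11, check d ≤ 10: NO.
Slack = (n − k + 1) − d = -1.
The slack is negative: d = 11 exceeds n − k + 1 = 10 by 1, so the Singleton bound is violated and no linear [11, 2, 11]_4 code can exist. In particular it is not MDS (MDS requires d = n − k + 1 exactly).
Description: the claimed parameters are [11, 2, 11]_4; such a code would be impossible (violates the Singleton bound).


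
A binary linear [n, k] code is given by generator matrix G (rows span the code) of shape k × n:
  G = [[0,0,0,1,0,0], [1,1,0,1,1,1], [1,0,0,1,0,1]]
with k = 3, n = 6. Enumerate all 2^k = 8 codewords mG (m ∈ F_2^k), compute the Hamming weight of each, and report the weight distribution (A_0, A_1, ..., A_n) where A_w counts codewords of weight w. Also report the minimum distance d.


Weight distribution: A_0 = 1, A_1 = 1, A_2 = 2, A_3 = 2, A_4 = 1, A_5 = 1. Minimum distance d = 1.

Enumerate all 2^3 = 8 messages m ∈ F_2^3.
For each, compute codeword c = mG in F_2^6, then tally its weight.
  m = 000 → c = 000000, weight = 0.
  m = 100 → c = 000100, weight = 1.
  m = 010 → c = 110111, weight = 5.
  m = 110 → c = 110011, weight = 4.
  m = 001 → c = 100101, weight = 3.
  m = 101 → c = 100001, weight = 2.
  m = 011 → c = 010010, weight = 2.
  m = 111 → c = 010110, weight = 3.
Tally weights:
  weight 0: 1 codewords.
  weight 1: 1 codewords.
  weight 2: 2 codewords.
  weight 3: 2 codewords.
  weight 4: 1 codewords.
  weight 5: 1 codewords.
Minimum distance d = smallest w > 0 with A_w > 0 = 1.
Sanity: Σ A_w = 8 = 2^3 = 8 ✓.


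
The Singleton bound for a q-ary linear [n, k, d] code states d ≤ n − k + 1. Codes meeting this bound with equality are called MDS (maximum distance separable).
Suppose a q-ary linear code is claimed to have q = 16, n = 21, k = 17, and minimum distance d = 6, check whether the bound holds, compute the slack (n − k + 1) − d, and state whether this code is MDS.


Singleton RHS = n − k + 1 = 5, slack = -1, bound violated (no such code; not MDS).

Singleton bound: d ≤ n − k + 1.
Here n = 21, k = 17, so n − k + 1 = 5.
Given d = 6, check d ≤ 5: NO.
Slack = (n − k + 1) − d = -1.
The slack is negative: d = 6 exceeds n − k + 1 = 5 by 1, so the Singleton bound is violated and no linear [21, 17, 6]_16 code can exist. In particular it is not MDS (MDS requires d = n − k + 1 exactly).
Description: the claimed parameters are [21, 17, 6]_16; such a code would be impossible (violates the Singleton bound).


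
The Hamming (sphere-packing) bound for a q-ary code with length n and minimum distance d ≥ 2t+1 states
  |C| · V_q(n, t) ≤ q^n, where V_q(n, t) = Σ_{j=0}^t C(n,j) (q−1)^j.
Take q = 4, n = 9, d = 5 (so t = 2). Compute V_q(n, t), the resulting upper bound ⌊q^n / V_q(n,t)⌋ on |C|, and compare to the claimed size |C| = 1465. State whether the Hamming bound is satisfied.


V_q(n, t) = 352, q^n = 262144, Hamming bound = 744, |C| = 1465 > bound (violated).

Step 1: Compute V_q(n, t) = Σ_{j=0}^2 C(n, j) (q−1)^j.
  j = 0: C(9,0)·(3)^0 = 1·1 = 1.
  j = 1: C(9,1)·(3)^1 = 9·3 = 27.
  j = 2: C(9,2)·(3)^2 = 36·9 = 324.
  V_q(n, t) = 1 + 27 + 324 = 352.
Step 2: q^n = 4^9 = 262144.
Step 3: Hamming bound ⌊q^n / V_q(n,t)⌋ = ⌊262144/352⌋ = 744.
Step 4: Compare |C| = 1465 to 744: violated.
The claimed |C| lies above the Hamming bound, so no 4-ary code of length 9 with d ≥ 5 can have 1465 codewords.


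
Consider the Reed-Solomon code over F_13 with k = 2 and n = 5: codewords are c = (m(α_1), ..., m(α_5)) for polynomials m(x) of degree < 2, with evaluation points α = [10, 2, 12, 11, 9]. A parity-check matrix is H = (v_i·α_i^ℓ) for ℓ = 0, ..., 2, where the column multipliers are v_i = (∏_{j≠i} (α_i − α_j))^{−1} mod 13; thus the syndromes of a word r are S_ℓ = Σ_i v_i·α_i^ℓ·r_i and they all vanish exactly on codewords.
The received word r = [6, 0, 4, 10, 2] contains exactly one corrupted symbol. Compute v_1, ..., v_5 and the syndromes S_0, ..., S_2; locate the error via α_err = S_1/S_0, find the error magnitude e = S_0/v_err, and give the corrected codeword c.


S = (2, 11, 2), error at position 3, error magnitude e = 3, c = [6, 0, 1, 10, 2].

Step 1: column multipliers v_i = (∏_{j≠i}(α_i − α_j))^{−1} mod 13.
  i = 1 (α = 10): (10−2)(10−12)(10−11)(10−9) = 8·(−2)·(−1)·1 = 16 ≡ 3, so v_1 = 3^{−1} = 9 (mod 13).
  i = 2 (α = 2): (2−10)(2−12)(2−11)(2−9) = (−8)·(−10)·(−9)·(−7) = 5040 ≡ 9, so v_2 = 9^{−1} = 3 (mod 13).
  i = 3 (α = 12): (12−10)(12−2)(12−11)(12−9) = 2·10·1·3 = 60 ≡ 8, so v_3 = 8^{−1} = 5 (mod 13).
  i = 4 (α = 11): (11−10)(11−2)(11−12)(11−9) = 1·9·(−1)·2 = −18 ≡ 8, so v_4 = 8^{−1} = 5 (mod 13).
  i = 5 (α = 9): (9−10)(9−2)(9−12)(9−11) = (−1)·7·(−3)·(−2) = −42 ≡ 10, so v_5 = 10^{−1} = 4 (mod 13).
  v = [9, 3, 5, 5, 4].
Step 2: syndromes of r = [6, 0, 4, 10, 2] (all sums mod 13).
  S_0 = Σ v_i r_i = 9·6 + 3·0 + 5·4 + 5·10 + 4·2 = 132 ≡ 2.
  S_1 = Σ v_i α_i r_i = 9·10·6 + 3·2·0 + 5·12·4 + 5·11·10 + 4·9·2 = 1402 ≡ 11.
  α_i^2 mod 13 = [9, 4, 1, 4, 3].
  S_2 = Σ v_i α_i^2 r_i = 9·9·6 + 3·4·0 + 5·1·4 + 5·4·10 + 4·3·2 = 730 ≡ 2.
  S = (2, 11, 2) ≠ 0, so r is not a codeword (an error is present).
Step 3: locate the error. For a single error e at position i, S_ℓ = v_i·e·α_i^ℓ, so α_err = S_1/S_0.
  S_0^{−1} = 2^{−1} = 7 (mod 13), so α_err = 11·7 = 77 ≡ 12 = α_3. Error position i = 3.
  Consistency check: S_2/S_1 = 2·6 = 12 ≡ 12 = α_err ✓ (single-error assumption holds).
Step 4: error magnitude e = S_0/v_3 = S_0·∏_{j≠3}(α_3 − α_j) = 2·8 = 16 ≡ 3 (mod 13).
Step 5: correct position 3: c_3 = r_3 − e = 4 − 3 ≡ 1 (mod 13). Hence c = [6, 0, 1, 10, 2].
  Check: interpolating c through the α_i gives m(x) = 5 + 4·x (degree < 2) with m(α_i) = c_i for every i, so c is indeed a codeword.


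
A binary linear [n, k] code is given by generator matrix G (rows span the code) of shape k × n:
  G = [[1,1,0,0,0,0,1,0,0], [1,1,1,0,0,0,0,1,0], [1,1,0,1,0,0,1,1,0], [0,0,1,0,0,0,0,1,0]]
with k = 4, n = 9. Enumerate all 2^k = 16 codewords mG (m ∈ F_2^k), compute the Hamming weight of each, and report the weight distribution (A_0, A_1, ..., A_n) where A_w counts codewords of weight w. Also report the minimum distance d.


Weight distribution: A_0 = 1, A_1 = 1, A_2 = 4, A_3 = 4, A_4 = 3, A_5 = 3. Minimum distance d = 1.

Enumerate all 2^4 = 16 messages m ∈ F_2^4.
For each, compute codeword c = mG in F_2^9, then tally its weight.
  m = 0000 → c = 000000000, weight = 0.
  m = 1000 → c = 110000100, weight = 3.
  m = 0100 → c = 111000010, weight = 4.
  m = 1100 → c = 001000110, weight = 3.
  m = 0010 → c = 110100110, weight = 5.
  m = 1010 → c = 000100010, weight = 2.
  m = 0110 → c = 001100100, weight = 3.
  m = 1110 → c = 111100000, weight = 4.
  m = 0001 → c = 001000010, weight = 2.
  m = 1001 → c = 111000110, weight = 5.
  m = 0101 → c = 110000000, weight = 2.
  m = 1101 → c = 000000100, weight = 1.
  m = 0011 → c = 111100100, weight = 5.
  m = 1011 → c = 001100000, weight = 2.
  m = 0111 → c = 000100110, weight = 3.
  m = 1111 → c = 110100010, weight = 4.
Tally weights:
  weight 0: 1 codewords.
  weight 1: 1 codewords.
  weight 2: 4 codewords.
  weight 3: 4 codewords.
  weight 4: 3 codewords.
  weight 5: 3 codewords.
Minimum distance d = smallest w > 0 with A_w > 0 = 1.
Sanity: Σ A_w = 16 = 2^4 = 16 ✓.


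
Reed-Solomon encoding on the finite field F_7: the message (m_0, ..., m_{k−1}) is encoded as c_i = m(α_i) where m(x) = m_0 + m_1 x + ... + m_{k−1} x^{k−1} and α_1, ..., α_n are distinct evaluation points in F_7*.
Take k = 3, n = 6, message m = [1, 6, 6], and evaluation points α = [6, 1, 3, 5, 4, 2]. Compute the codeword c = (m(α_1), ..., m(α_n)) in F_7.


c = [1, 6, 3, 6, 2, 2]

Message polynomial: m(x) = 1 + 6·x + 6·x^2 (mod 7).
For each evaluation point α_i, compute m(α_i) mod 7:
  α_1 = 6: Horner steps 6 → 0 → 1, so m(6) = 1.
  α_2 = 1: Horner steps 6 → 5 → 6, so m(1) = 6.
  α_3 = 3: Horner steps 6 → 3 → 3, so m(3) = 3.
  α_4 = 5: Horner steps 6 → 1 → 6, so m(5) = 6.
  α_5 = 4: Horner steps 6 → 2 → 2, so m(4) = 2.
  α_6 = 2: Horner steps 6 → 4 → 2, so m(2) = 2.
Codeword c = [1, 6, 3, 6, 2, 2] ∈ F_7^6.


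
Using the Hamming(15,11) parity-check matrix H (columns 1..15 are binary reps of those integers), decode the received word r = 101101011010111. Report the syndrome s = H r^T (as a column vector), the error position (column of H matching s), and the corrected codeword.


s = (0, 1, 1, 0)^T, error position = 6, corrected codeword c = 101100011010111

Compute s = H r^T mod 2 one row at a time:
  s_1 = 1 + 1 + 0 + 1 + 0 + 1 + 1 + 1 = 6 ≡ 0 (mod 2).
  s_2 = 1 + 0 + 1 + 0 + 0 + 1 + 1 + 1 = 5 ≡ 1 (mod 2).
  s_3 = 0 + 1 + 1 + 0 + 0 + 1 + 1 + 1 = 5 ≡ 1 (mod 2).
  s_4 = 1 + 1 + 0 + 0 + 1 + 1 + 1 + 1 = 6 ≡ 0 (mod 2).
s = (0, 1, 1, 0)^T — this equals column 6 of H (binary 0110), so error is at position 6.
Correct: flip bit 6 of r = 101101011010111 to get c = 101100011010111.


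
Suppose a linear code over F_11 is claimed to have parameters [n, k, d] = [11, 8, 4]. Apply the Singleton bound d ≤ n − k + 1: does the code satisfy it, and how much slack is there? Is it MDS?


Singleton RHS = n − k + 1 = 4, slack = 0, bound satisfied, MDS.

Singleton bound: d ≤ n − k + 1.
Here n = 11, k = 8, so n − k + 1 = 4.
Given d = 4, check d ≤ 4: YES.
Slack = (n − k + 1) − d = 0.
The code is MDS (slack = 0).
Description: the claimed parameters are [11, 8, 4]_11; such a code would be MDS (meets Singleton bound).


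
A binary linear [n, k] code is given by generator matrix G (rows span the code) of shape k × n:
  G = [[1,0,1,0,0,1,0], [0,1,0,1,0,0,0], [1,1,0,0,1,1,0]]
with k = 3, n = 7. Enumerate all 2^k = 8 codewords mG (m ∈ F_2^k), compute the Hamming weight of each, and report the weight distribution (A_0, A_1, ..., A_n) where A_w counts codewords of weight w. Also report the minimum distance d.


Weight distribution: A_0 = 1, A_2 = 1, A_3 = 3, A_4 = 2, A_5 = 1. Minimum distance d = 2.

Enumerate all 2^3 = 8 messages m ∈ F_2^3.
For each, compute codeword c = mG in F_2^7, then tally its weight.
  m = 000 → c = 0000000, weight = 0.
  m = 100 → c = 1010010, weight = 3.
  m = 010 → c = 0101000, weight = 2.
  m = 110 → c = 1111010, weight = 5.
  m = 001 → c = 1100110, weight = 4.
  m = 101 → c = 0110100, weight = 3.
  m = 011 → c = 1001110, weight = 4.
  m = 111 → c = 0011100, weight = 3.
Tally weights:
  weight 0: 1 codewords.
  weight 2: 1 codewords.
  weight 3: 3 codewords.
  weight 4: 2 codewords.
  weight 5: 1 codewords.
Minimum distance d = smallest w > 0 with A_w > 0 = 2.
Sanity: Σ A_w = 8 = 2^3 = 8 ✓.


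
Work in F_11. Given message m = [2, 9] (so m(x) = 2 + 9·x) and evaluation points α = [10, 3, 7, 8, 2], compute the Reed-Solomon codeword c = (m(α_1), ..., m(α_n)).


c = [4, 7, 10, 8, 9]

Message polynomial: m(x) = 2 + 9·x (mod 11).
For each evaluation point α_i, compute m(α_i) mod 11:
  α_1 = 10: Horner steps 9 → 4, so m(10) = 4.
  α_2 = 3: Horner steps 9 → 7, so m(3) = 7.
  α_3 = 7: Horner steps 9 → 10, so m(7) = 10.
  α_4 = 8: Horner steps 9 → 8, so m(8) = 8.
  α_5 = 2: Horner steps 9 → 9, so m(2) = 9.
Codeword c = [4, 7, 10, 8, 9] ∈ F_11^5.


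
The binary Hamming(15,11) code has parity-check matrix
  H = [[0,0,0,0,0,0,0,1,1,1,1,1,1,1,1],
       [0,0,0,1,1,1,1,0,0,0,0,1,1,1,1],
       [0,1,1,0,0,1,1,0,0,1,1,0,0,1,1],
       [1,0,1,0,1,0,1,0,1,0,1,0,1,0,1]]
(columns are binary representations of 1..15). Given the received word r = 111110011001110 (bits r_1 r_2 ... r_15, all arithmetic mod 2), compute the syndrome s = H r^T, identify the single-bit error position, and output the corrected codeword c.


s = (1, 1, 1, 1)^T, error position = 15, corrected codeword c = 111110011001111

Compute s = H r^T mod 2 one row at a time:
  s_1 = 1 + 1 + 0 + 0 + 1 + 1 + 1 + 0 = 5 ≡ 1 (mod 2).
  s_2 = 1 + 1 + 0 + 0 + 1 + 1 + 1 + 0 = 5 ≡ 1 (mod 2).
  s_3 = 1 + 1 + 0 + 0 + 0 + 0 + 1 + 0 = 3 ≡ 1 (mod 2).
  s_4 = 1 + 1 + 1 + 0 + 1 + 0 + 1 + 0 = 5 ≡ 1 (mod 2).
s = (1, 1, 1, 1)^T — this equals column 15 of H (binary 1111), so error is at position 15.
Correct: flip bit 15 of r = 111110011001110 to get c = 111110011001111.


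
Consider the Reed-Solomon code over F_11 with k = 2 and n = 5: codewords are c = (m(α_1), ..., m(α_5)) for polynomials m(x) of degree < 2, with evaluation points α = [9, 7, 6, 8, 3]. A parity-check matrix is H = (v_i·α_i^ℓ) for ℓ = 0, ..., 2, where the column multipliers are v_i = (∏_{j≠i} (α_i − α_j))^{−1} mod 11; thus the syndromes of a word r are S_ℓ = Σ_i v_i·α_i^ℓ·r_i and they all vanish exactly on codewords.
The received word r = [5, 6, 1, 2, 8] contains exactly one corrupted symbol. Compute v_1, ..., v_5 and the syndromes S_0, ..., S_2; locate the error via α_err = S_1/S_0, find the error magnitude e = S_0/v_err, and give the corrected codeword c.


S = (2, 5, 7), error at position 4, error magnitude e = 2, c = [5, 6, 1, 0, 8].

Step 1: column multipliers v_i = (∏_{j≠i}(α_i − α_j))^{−1} mod 11.
  i = 1 (α = 9): (9−7)(9−6)(9−8)(9−3) = 2·3·1·6 = 36 ≡ 3, so v_1 = 3^{−1} = 4 (mod 11).
  i = 2 (α = 7): (7−9)(7−6)(7−8)(7−3) = (−2)·1·(−1)·4 = 8 ≡ 8, so v_2 = 8^{−1} = 7 (mod 11).
  i = 3 (α = 6): (6−9)(6−7)(6−8)(6−3) = (−3)·(−1)·(−2)·3 = −18 ≡ 4, so v_3 = 4^{−1} = 3 (mod 11).
  i = 4 (α = 8): (8−9)(8−7)(8−6)(8−3) = (−1)·1·2·5 = −10 ≡ 1, so v_4 = 1^{−1} = 1 (mod 11).
  i = 5 (α = 3): (3−9)(3−7)(3−6)(3−8) = (−6)·(−4)·(−3)·(−5) = 360 ≡ 8, so v_5 = 8^{−1} = 7 (mod 11).
  v = [4, 7, 3, 1, 7].
Step 2: syndromes of r = [5, 6, 1, 2, 8] (all sums mod 11).
  S_0 = Σ v_i r_i = 4·5 + 7·6 + 3·1 + 1·2 + 7·8 = 123 ≡ 2.
  S_1 = Σ v_i α_i r_i = 4·9·5 + 7·7·6 + 3·6·1 + 1·8·2 + 7·3·8 = 676 ≡ 5.
  α_i^2 mod 11 = [4, 5, 3, 9, 9].
  S_2 = Σ v_i α_i^2 r_i = 4·4·5 + 7·5·6 + 3·3·1 + 1·9·2 + 7·9·8 = 821 ≡ 7.
  S = (2, 5, 7) ≠ 0, so r is not a codeword (an error is present).
Step 3: locate the error. For a single error e at position i, S_ℓ = v_i·e·α_i^ℓ, so α_err = S_1/S_0.
  S_0^{−1} = 2^{−1} = 6 (mod 11), so α_err = 5·6 = 30 ≡ 8 = α_4. Error position i = 4.
  Consistency check: S_2/S_1 = 7·9 = 63 ≡ 8 = α_err ✓ (single-error assumption holds).
Step 4: error magnitude e = S_0/v_4 = S_0·∏_{j≠4}(α_4 − α_j) = 2·1 = 2 ≡ 2 (mod 11).
Step 5: correct position 4: c_4 = r_4 − e = 2 − 2 ≡ 0 (mod 11). Hence c = [5, 6, 1, 0, 8].
  Check: interpolating c through the α_i gives m(x) = 4 + 5·x (degree < 2) with m(α_i) = c_i for every i, so c is indeed a codeword.


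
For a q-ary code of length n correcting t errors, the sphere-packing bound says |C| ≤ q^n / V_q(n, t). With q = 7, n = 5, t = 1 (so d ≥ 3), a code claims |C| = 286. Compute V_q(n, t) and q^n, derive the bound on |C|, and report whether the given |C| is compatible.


V_q(n, t) = 31, q^n = 16807, Hamming bound = 542, |C| = 286 ≤ bound (satisfied).

Step 1: Compute V_q(n, t) = Σ_{j=0}^1 C(n, j) (q−1)^j.
  j = 0: C(5,0)·(6)^0 = 1·1 = 1.
  j = 1: C(5,1)·(6)^1 = 5·6 = 30.
  V_q(n, t) = 1 + 30 = 31.
Step 2: q^n = 7^5 = 16807.
Step 3: Hamming bound ⌊q^n / V_q(n,t)⌋ = ⌊16807/31⌋ = 542.
Step 4: Compare |C| = 286 to 542: satisfied.
The claimed |C| lies below the Hamming bound.


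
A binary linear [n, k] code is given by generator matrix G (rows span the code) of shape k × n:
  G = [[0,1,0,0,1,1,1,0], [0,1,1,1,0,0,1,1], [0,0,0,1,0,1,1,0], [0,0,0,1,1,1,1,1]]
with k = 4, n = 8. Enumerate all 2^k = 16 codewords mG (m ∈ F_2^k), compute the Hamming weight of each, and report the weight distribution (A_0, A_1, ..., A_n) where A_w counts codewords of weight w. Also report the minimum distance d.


Weight distribution: A_0 = 1, A_2 = 2, A_3 = 4, A_4 = 5, A_5 = 4. Minimum distance d = 2.

Enumerate all 2^4 = 16 messages m ∈ F_2^4.
For each, compute codeword c = mG in F_2^8, then tally its weight.
  m = 0000 → c = 00000000, weight = 0.
  m = 1000 → c = 01001110, weight = 4.
  m = 0100 → c = 01110011, weight = 5.
  m = 1100 → c = 00111101, weight = 5.
  m = 0010 → c = 00010110, weight = 3.
  m = 1010 → c = 01011000, weight = 3.
  m = 0110 → c = 01100101, weight = 4.
  m = 1110 → c = 00101011, weight = 4.
  m = 0001 → c = 00011111, weight = 5.
  m = 1001 → c = 01010001, weight = 3.
  m = 0101 → c = 01101100, weight = 4.
  m = 1101 → c = 00100010, weight = 2.
  m = 0011 → c = 00001001, weight = 2.
  m = 1011 → c = 01000111, weight = 4.
  m = 0111 → c = 01111010, weight = 5.
  m = 1111 → c = 00110100, weight = 3.
Tally weights:
  weight 0: 1 codewords.
  weight 2: 2 codewords.
  weight 3: 4 codewords.
  weight 4: 5 codewords.
  weight 5: 4 codewords.
Minimum distance d = smallest w > 0 with A_w > 0 = 2.
Sanity: Σ A_w = 16 = 2^4 = 16 ✓.


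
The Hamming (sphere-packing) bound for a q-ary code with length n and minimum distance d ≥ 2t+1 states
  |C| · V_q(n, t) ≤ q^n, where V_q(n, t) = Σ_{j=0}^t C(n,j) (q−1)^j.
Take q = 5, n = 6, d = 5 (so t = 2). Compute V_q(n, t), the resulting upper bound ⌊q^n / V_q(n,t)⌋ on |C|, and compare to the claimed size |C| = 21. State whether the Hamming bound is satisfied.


V_q(n, t) = 265, q^n = 15625, Hamming bound = 58, |C| = 21 ≤ bound (satisfied).

Step 1: Compute V_q(n, t) = Σ_{j=0}^2 C(n, j) (q−1)^j.
  j = 0: C(6,0)·(4)^0 = 1·1 = 1.
  j = 1: C(6,1)·(4)^1 = 6·4 = 24.
  j = 2: C(6,2)·(4)^2 = 15·16 = 240.
  V_q(n, t) = 1 + 24 + 240 = 265.
Step 2: q^n = 5^6 = 15625.
Step 3: Hamming bound ⌊q^n / V_q(n,t)⌋ = ⌊15625/265⌋ = 58.
Step 4: Compare |C| = 21 to 58: satisfied.
The claimed |C| lies below the Hamming bound.


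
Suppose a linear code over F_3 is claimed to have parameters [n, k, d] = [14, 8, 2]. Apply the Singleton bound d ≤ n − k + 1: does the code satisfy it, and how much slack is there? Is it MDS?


Singleton RHS = n − k + 1 = 7, slack = 5, bound satisfied, not MDS.

Singleton bound: d ≤ n − k + 1.
Here n = 14, k = 8, so n − k + 1 = 7.
Given d = 2, check d ≤ 7: YES.
Slack = (n − k + 1) − d = 5.
The code is NOT MDS (slack = 5 > 0).
Description: the claimed parameters are [14, 8, 2]_3; such a code would be non-MDS.


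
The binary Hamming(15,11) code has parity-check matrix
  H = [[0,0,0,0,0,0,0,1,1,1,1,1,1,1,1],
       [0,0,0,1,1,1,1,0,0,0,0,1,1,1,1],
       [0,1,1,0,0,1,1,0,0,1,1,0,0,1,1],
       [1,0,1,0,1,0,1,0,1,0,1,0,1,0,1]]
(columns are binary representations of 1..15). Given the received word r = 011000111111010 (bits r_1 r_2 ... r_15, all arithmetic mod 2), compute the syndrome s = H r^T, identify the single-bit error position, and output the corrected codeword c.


s = (0, 1, 0, 0)^T, error position = 4, corrected codeword c = 011100111111010

Compute s = H r^T mod 2 one row at a time:
  s_1 = 1 + 1 + 1 + 1 + 1 + 0 + 1 + 0 = 6 ≡ 0 (mod 2).
  s_2 = 0 + 0 + 0 + 1 + 1 + 0 + 1 + 0 = 3 ≡ 1 (mod 2).
  s_3 = 1 + 1 + 0 + 1 + 1 + 1 + 1 + 0 = 6 ≡ 0 (mod 2).
  s_4 = 0 + 1 + 0 + 1 + 1 + 1 + 0 + 0 = 4 ≡ 0 (mod 2).
s = (0, 1, 0, 0)^T — this equals column 4 of H (binary 0100), so error is at position 4.
Correct: flip bit 4 of r = 011000111111010 to get c = 011100111111010.


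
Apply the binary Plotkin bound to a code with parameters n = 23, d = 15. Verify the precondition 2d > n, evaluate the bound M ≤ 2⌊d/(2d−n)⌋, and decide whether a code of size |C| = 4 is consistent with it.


Plotkin bound M ≤ 4; given |C| = 4 ≤ bound (satisfied).

Check applicability: 2d = 30, n = 23.
2d − n = 7 > 0, so Plotkin applies.
Compute d/(2d−n) = 15/7 ≈ 2.1429.
⌊d/(2d−n)⌋ = 2.
Plotkin bound: M ≤ 2·2 = 4.
Given |C| = 4, check: satisfied.
This |C| is at the Plotkin bound.


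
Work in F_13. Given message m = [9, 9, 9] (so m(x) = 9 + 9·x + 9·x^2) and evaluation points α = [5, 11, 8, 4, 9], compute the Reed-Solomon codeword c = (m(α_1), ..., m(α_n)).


c = [6, 1, 7, 7, 0]

Message polynomial: m(x) = 9 + 9·x + 9·x^2 (mod 13).
For each evaluation point α_i, compute m(α_i) mod 13:
  α_1 = 5: Horner steps 9 → 2 → 6, so m(5) = 6.
  α_2 = 11: Horner steps 9 → 4 → 1, so m(11) = 1.
  α_3 = 8: Horner steps 9 → 3 → 7, so m(8) = 7.
  α_4 = 4: Horner steps 9 → 6 → 7, so m(4) = 7.
  α_5 = 9: Horner steps 9 → 12 → 0, so m(9) = 0.
Codeword c = [6, 1, 7, 7, 0] ∈ F_13^5.


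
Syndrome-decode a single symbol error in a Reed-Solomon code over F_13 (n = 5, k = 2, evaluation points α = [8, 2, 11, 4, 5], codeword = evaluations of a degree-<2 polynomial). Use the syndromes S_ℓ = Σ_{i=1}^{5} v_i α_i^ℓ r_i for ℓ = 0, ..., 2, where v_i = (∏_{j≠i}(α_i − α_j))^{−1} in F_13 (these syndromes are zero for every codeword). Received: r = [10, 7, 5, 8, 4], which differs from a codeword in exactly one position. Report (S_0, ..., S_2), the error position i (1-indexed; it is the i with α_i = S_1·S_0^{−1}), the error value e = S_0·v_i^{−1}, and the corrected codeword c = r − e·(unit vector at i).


S = (1, 5, 12), error at position 5, error magnitude e = 2, c = [10, 7, 5, 8, 2].

Step 1: column multipliers v_i = (∏_{j≠i}(α_i − α_j))^{−1} mod 13.
  i = 1 (α = 8): (8−2)(8−11)(8−4)(8−5) = 6·(−3)·4·3 = −216 ≡ 5, so v_1 = 5^{−1} = 8 (mod 13).
  i = 2 (α = 2): (2−8)(2−11)(2−4)(2−5) = (−6)·(−9)·(−2)·(−3) = 324 ≡ 12, so v_2 = 12^{−1} = 12 (mod 13).
  i = 3 (α = 11): (11−8)(11−2)(11−4)(11−5) = 3·9·7·6 = 1134 ≡ 3, so v_3 = 3^{−1} = 9 (mod 13).
  i = 4 (α = 4): (4−8)(4−2)(4−11)(4−5) = (−4)·2·(−7)·(−1) = −56 ≡ 9, so v_4 = 9^{−1} = 3 (mod 13).
  i = 5 (α = 5): (5−8)(5−2)(5−11)(5−4) = (−3)·3·(−6)·1 = 54 ≡ 2, so v_5 = 2^{−1} = 7 (mod 13).
  v = [8, 12, 9, 3, 7].
Step 2: syndromes of r = [10, 7, 5, 8, 4] (all sums mod 13).
  S_0 = Σ v_i r_i = 8·10 + 12·7 + 9·5 + 3·8 + 7·4 = 261 ≡ 1.
  S_1 = Σ v_i α_i r_i = 8·8·10 + 12·2·7 + 9·11·5 + 3·4·8 + 7·5·4 = 1539 ≡ 5.
  α_i^2 mod 13 = [12, 4, 4, 3, 12].
  S_2 = Σ v_i α_i^2 r_i = 8·12·10 + 12·4·7 + 9·4·5 + 3·3·8 + 7·12·4 = 1884 ≡ 12.
  S = (1, 5, 12) ≠ 0, so r is not a codeword (an error is present).
Step 3: locate the error. For a single error e at position i, S_ℓ = v_i·e·α_i^ℓ, so α_err = S_1/S_0.
  S_0^{−1} = 1^{−1} = 1 (mod 13), so α_err = 5·1 = 5 ≡ 5 = α_5. Error position i = 5.
  Consistency check: S_2/S_1 = 12·8 = 96 ≡ 5 = α_err ✓ (single-error assumption holds).
Step 4: error magnitude e = S_0/v_5 = S_0·∏_{j≠5}(α_5 − α_j) = 1·2 = 2 ≡ 2 (mod 13).
Step 5: correct position 5: c_5 = r_5 − e = 4 − 2 ≡ 2 (mod 13). Hence c = [10, 7, 5, 8, 2].
  Check: interpolating c through the α_i gives m(x) = 6 + 7·x (degree < 2) with m(α_i) = c_i for every i, so c is indeed a codeword.


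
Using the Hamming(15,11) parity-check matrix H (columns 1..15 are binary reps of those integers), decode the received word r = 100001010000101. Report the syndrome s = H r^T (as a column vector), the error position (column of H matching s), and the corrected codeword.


s = (1, 1, 0, 1)^T, error position = 13, corrected codeword c = 100001010000001

Compute s = H r^T mod 2 one row at a time:
  s_1 = 1 + 0 + 0 + 0 + 0 + 1 + 0 + 1 = 3 ≡ 1 (mod 2).
  s_2 = 0 + 0 + 1 + 0 + 0 + 1 + 0 + 1 = 3 ≡ 1 (mod 2).
  s_3 = 0 + 0 + 1 + 0 + 0 + 0 + 0 + 1 = 2 ≡ 0 (mod 2).
  s_4 = 1 + 0 + 0 + 0 + 0 + 0 + 1 + 1 = 3 ≡ 1 (mod 2).
s = (1, 1, 0, 1)^T — this equals column 13 of H (binary 1101), so error is at position 13.
Correct: flip bit 13 of r = 100001010000101 to get c = 100001010000001.


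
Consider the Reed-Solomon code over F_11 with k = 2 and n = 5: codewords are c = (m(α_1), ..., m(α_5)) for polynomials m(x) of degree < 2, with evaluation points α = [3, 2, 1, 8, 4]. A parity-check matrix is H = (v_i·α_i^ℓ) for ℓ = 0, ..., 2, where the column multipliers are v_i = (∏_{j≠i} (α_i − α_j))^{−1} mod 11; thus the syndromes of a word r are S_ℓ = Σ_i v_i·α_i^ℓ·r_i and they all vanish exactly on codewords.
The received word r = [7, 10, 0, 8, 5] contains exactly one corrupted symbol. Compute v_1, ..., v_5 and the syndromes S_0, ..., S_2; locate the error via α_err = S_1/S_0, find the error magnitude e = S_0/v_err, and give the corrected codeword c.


S = (10, 9, 7), error at position 2, error magnitude e = 1, c = [7, 9, 0, 8, 5].

Step 1: column multipliers v_i = (∏_{j≠i}(α_i − α_j))^{−1} mod 11.
  i = 1 (α = 3): (3−2)(3−1)(3−8)(3−4) = 1·2·(−5)·(−1) = 10 ≡ 10, so v_1 = 10^{−1} = 10 (mod 11).
  i = 2 (α = 2): (2−3)(2−1)(2−8)(2−4) = (−1)·1·(−6)·(−2) = −12 ≡ 10, so v_2 = 10^{−1} = 10 (mod 11).
  i = 3 (α = 1): (1−3)(1−2)(1−8)(1−4) = (−2)·(−1)·(−7)·(−3) = 42 ≡ 9, so v_3 = 9^{−1} = 5 (mod 11).
  i = 4 (α = 8): (8−3)(8−2)(8−1)(8−4) = 5·6·7·4 = 840 ≡ 4, so v_4 = 4^{−1} = 3 (mod 11).
  i = 5 (α = 4): (4−3)(4−2)(4−1)(4−8) = 1·2·3·(−4) = −24 ≡ 9, so v_5 = 9^{−1} = 5 (mod 11).
  v = [10, 10, 5, 3, 5].
Step 2: syndromes of r = [7, 10, 0, 8, 5] (all sums mod 11).
  S_0 = Σ v_i r_i = 10·7 + 10·10 + 5·0 + 3·8 + 5·5 = 219 ≡ 10.
  S_1 = Σ v_i α_i r_i = 10·3·7 + 10·2·10 + 5·1·0 + 3·8·8 + 5·4·5 = 702 ≡ 9.
  α_i^2 mod 11 = [9, 4, 1, 9, 5].
  S_2 = Σ v_i α_i^2 r_i = 10·9·7 + 10·4·10 + 5·1·0 + 3·9·8 + 5·5·5 = 1371 ≡ 7.
  S = (10, 9, 7) ≠ 0, so r is not a codeword (an error is present).
Step 3: locate the error. For a single error e at position i, S_ℓ = v_i·e·α_i^ℓ, so α_err = S_1/S_0.
  S_0^{−1} = 10^{−1} = 10 (mod 11), so α_err = 9·10 = 90 ≡ 2 = α_2. Error position i = 2.
  Consistency check: S_2/S_1 = 7·5 = 35 ≡ 2 = α_err ✓ (single-error assumption holds).
Step 4: error magnitude e = S_0/v_2 = S_0·∏_{j≠2}(α_2 − α_j) = 10·10 = 100 ≡ 1 (mod 11).
Step 5: correct position 2: c_2 = r_2 − e = 10 − 1 ≡ 9 (mod 11). Hence c = [7, 9, 0, 8, 5].
  Check: interpolating c through the α_i gives m(x) = 2 + 9·x (degree < 2) with m(α_i) = c_i for every i, so c is indeed a codeword.


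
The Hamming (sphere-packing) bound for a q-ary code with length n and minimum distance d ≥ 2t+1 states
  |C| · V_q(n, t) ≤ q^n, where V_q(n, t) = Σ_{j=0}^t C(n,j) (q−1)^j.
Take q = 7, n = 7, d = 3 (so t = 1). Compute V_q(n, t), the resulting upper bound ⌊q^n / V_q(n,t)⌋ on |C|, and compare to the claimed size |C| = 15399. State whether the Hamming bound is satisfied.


V_q(n, t) = 43, q^n = 823543, Hamming bound = 19152, |C| = 15399 ≤ bound (satisfied).

Step 1: Compute V_q(n, t) = Σ_{j=0}^1 C(n, j) (q−1)^j.
  j = 0: C(7,0)·(6)^0 = 1·1 = 1.
  j = 1: C(7,1)·(6)^1 = 7·6 = 42.
  V_q(n, t) = 1 + 42 = 43.
Step 2: q^n = 7^7 = 823543.
Step 3: Hamming bound ⌊q^n / V_q(n,t)⌋ = ⌊823543/43⌋ = 19152.
Step 4: Compare |C| = 15399 to 19152: satisfied.
The claimed |C| lies below the Hamming bound.


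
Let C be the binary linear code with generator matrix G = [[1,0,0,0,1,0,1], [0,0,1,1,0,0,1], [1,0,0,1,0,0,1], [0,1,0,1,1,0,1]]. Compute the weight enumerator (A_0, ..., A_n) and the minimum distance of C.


Weight distribution: A_0 = 1, A_2 = 3, A_3 = 8, A_4 = 3, A_6 = 1. Minimum distance d = 2.

Enumerate all 2^4 = 16 messages m ∈ F_2^4.
For each, compute codeword c = mG in F_2^7, then tally its weight.
  m = 0000 → c = 0000000, weight = 0.
  m = 1000 → c = 1000101, weight = 3.
  m = 0100 → c = 0011001, weight = 3.
  m = 1100 → c = 1011100, weight = 4.
  m = 0010 → c = 1001001, weight = 3.
  m = 1010 → c = 0001100, weight = 2.
  m = 0110 → c = 1010000, weight = 2.
  m = 1110 → c = 0010101, weight = 3.
  m = 0001 → c = 0101101, weight = 4.
  m = 1001 → c = 1101000, weight = 3.
  m = 0101 → c = 0110100, weight = 3.
  m = 1101 → c = 1110001, weight = 4.
  m = 0011 → c = 1100100, weight = 3.
  m = 1011 → c = 0100001, weight = 2.
  m = 0111 → c = 1111101, weight = 6.
  m = 1111 → c = 0111000, weight = 3.
Tally weights:
  weight 0: 1 codewords.
  weight 2: 3 codewords.
  weight 3: 8 codewords.
  weight 4: 3 codewords.
  weight 6: 1 codewords.
Minimum distance d = smallest w > 0 with A_w > 0 = 2.
Sanity: Σ A_w = 16 = 2^4 = 16 ✓.


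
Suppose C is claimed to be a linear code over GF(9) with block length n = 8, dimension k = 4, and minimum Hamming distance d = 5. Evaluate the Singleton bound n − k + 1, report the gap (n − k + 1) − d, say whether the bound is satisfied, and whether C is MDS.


Singleton RHS = n − k + 1 = 5, slack = 0, bound satisfied, MDS.

Singleton bound: d ≤ n − k + 1.
Here n = 8, k = 4, so n − k + 1 = 5.
Given d = 5, check d ≤ 5: YES.
Slack = (n − k + 1) − d = 0.
The code is MDS (slack = 0).
Description: the claimed parameters are [8, 4, 5]_9; such a code would be MDS (meets Singleton bound).


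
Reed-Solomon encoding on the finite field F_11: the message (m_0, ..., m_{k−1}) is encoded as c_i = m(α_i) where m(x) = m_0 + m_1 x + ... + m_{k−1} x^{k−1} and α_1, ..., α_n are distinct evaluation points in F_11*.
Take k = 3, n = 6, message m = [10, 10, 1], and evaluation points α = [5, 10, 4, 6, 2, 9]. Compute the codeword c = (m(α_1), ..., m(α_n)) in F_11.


c = [8, 1, 0, 7, 1, 5]

Message polynomial: m(x) = 10 + 10·x + 1·x^2 (mod 11).
For each evaluation point α_i, compute m(α_i) mod 11:
  α_1 = 5: Horner steps 1 → 4 → 8, so m(5) = 8.
  α_2 = 10: Horner steps 1 → 9 → 1, so m(10) = 1.
  α_3 = 4: Horner steps 1 → 3 → 0, so m(4) = 0.
  α_4 = 6: Horner steps 1 → 5 → 7, so m(6) = 7.
  α_5 = 2: Horner steps 1 → 1 → 1, so m(2) = 1.
  α_6 = 9: Horner steps 1 → 8 → 5, so m(9) = 5.
Codeword c = [8, 1, 0, 7, 1, 5] ∈ F_11^6.


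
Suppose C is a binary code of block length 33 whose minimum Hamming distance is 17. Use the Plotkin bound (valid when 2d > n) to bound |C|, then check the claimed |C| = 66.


Plotkin bound M ≤ 34; given |C| = 66 > bound (violated).

Check applicability: 2d = 34, n = 33.
2d − n = 1 > 0, so Plotkin applies.
Compute d/(2d−n) = 17/1 ≈ 17.0000.
⌊d/(2d−n)⌋ = 17.
Plotkin bound: M ≤ 2·17 = 34.
Given |C| = 66, check: VIOLATED.
This |C| is above the Plotkin bound, so no binary code with n = 33, d = 17 and 66 codewords exists.


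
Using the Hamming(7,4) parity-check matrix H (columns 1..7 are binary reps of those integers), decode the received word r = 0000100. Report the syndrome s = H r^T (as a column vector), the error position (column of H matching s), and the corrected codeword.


s = (1, 0, 1)^T, error position = 5, corrected codeword c = 0000000

Compute s = H r^T mod 2 one row at a time:
  s_1 = 0 + 1 + 0 + 0 = 1 ≡ 1 (mod 2).
  s_2 = 0 + 0 + 0 + 0 = 0 ≡ 0 (mod 2).
  s_3 = 0 + 0 + 1 + 0 = 1 ≡ 1 (mod 2).
s = (1, 0, 1)^T — this equals column 5 of H (binary 101), so error is at position 5.
Correct: flip bit 5 of r = 0000100 to get c = 0000000.


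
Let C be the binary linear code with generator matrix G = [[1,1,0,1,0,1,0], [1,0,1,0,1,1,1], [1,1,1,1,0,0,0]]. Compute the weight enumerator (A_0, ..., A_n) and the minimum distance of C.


Weight distribution: A_0 = 1, A_2 = 1, A_3 = 1, A_4 = 2, A_5 = 3. Minimum distance d = 2.

Enumerate all 2^3 = 8 messages m ∈ F_2^3.
For each, compute codeword c = mG in F_2^7, then tally its weight.
  m = 000 → c = 0000000, weight = 0.
  m = 100 → c = 1101010, weight = 4.
  m = 010 → c = 1010111, weight = 5.
  m = 110 → c = 0111101, weight = 5.
  m = 001 → c = 1111000, weight = 4.
  m = 101 → c = 0010010, weight = 2.
  m = 011 → c = 0101111, weight = 5.
  m = 111 → c = 1000101, weight = 3.
Tally weights:
  weight 0: 1 codewords.
  weight 2: 1 codewords.
  weight 3: 1 codewords.
  weight 4: 2 codewords.
  weight 5: 3 codewords.
Minimum distance d = smallest w > 0 with A_w > 0 = 2.
Sanity: Σ A_w = 8 = 2^3 = 8 ✓.


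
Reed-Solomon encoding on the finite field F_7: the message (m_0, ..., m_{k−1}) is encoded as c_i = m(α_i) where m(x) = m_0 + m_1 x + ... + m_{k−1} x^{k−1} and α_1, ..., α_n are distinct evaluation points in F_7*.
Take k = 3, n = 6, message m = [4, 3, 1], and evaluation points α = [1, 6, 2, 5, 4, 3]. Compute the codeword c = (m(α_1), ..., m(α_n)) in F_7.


c = [1, 2, 0, 2, 4, 1]

Message polynomial: m(x) = 4 + 3·x + 1·x^2 (mod 7).
For each evaluation point α_i, compute m(α_i) mod 7:
  α_1 = 1: Horner steps 1 → 4 → 1, so m(1) = 1.
  α_2 = 6: Horner steps 1 → 2 → 2, so m(6) = 2.
  α_3 = 2: Horner steps 1 → 5 → 0, so m(2) = 0.
  α_4 = 5: Horner steps 1 → 1 → 2, so m(5) = 2.
  α_5 = 4: Horner steps 1 → 0 → 4, so m(4) = 4.
  α_6 = 3: Horner steps 1 → 6 → 1, so m(3) = 1.
Codeword c = [1, 2, 0, 2, 4, 1] ∈ F_7^6.


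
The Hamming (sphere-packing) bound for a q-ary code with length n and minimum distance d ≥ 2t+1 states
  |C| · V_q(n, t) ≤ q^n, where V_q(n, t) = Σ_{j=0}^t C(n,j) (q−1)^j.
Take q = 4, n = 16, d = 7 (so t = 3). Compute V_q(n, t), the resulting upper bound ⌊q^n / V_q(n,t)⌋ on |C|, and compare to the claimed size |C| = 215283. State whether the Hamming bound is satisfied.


V_q(n, t) = 16249, q^n = 4294967296, Hamming bound = 264321, |C| = 215283 ≤ bound (satisfied).

Step 1: Compute V_q(n, t) = Σ_{j=0}^3 C(n, j) (q−1)^j.
  j = 0: C(16,0)·(3)^0 = 1·1 = 1.
  j = 1: C(16,1)·(3)^1 = 16·3 = 48.
  j = 2: C(16,2)·(3)^2 = 120·9 = 1080.
  j = 3: C(16,3)·(3)^3 = 560·27 = 15120.
  V_q(n, t) = 1 + 48 + 1080 + 15120 = 16249.
Step 2: q^n = 4^16 = 4294967296.
Step 3: Hamming bound ⌊q^n / V_q(n,t)⌋ = ⌊4294967296/16249⌋ = 264321.
Step 4: Compare |C| = 215283 to 264321: satisfied.
The claimed |C| lies below the Hamming bound.


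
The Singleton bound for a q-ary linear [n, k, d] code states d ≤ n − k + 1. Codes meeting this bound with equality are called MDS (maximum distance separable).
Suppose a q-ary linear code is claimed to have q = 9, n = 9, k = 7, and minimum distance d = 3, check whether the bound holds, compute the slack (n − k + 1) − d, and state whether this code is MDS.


Singleton RHS = n − k + 1 = 3, slack = 0, bound satisfied, MDS.

Singleton bound: d ≤ n − k + 1.
Here n = 9, k = 7, so n − k + 1 = 3.
Given d = 3, check d ≤ 3: YES.
Slack = (n − k + 1) − d = 0.
The code is MDS (slack = 0).
Description: the claimed parameters are [9, 7, 3]_9; such a code would be MDS (meets Singleton bound).


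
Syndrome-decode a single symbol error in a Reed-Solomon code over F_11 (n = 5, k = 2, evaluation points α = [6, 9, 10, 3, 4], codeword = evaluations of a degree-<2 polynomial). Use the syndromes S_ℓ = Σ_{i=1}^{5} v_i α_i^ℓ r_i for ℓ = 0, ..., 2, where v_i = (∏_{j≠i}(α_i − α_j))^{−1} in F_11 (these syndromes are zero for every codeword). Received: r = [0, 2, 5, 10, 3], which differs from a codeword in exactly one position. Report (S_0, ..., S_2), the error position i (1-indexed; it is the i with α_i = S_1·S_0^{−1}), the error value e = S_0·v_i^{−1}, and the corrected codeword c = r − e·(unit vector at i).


S = (5, 1, 9), error at position 2, error magnitude e = 1, c = [0, 1, 5, 10, 3].

Step 1: column multipliers v_i = (∏_{j≠i}(α_i − α_j))^{−1} mod 11.
  i = 1 (α = 6): (6−9)(6−10)(6−3)(6−4) = (−3)·(−4)·3·2 = 72 ≡ 6, so v_1 = 6^{−1} = 2 (mod 11).
  i = 2 (α = 9): (9−6)(9−10)(9−3)(9−4) = 3·(−1)·6·5 = −90 ≡ 9, so v_2 = 9^{−1} = 5 (mod 11).
  i = 3 (α = 10): (10−6)(10−9)(10−3)(10−4) = 4·1·7·6 = 168 ≡ 3, so v_3 = 3^{−1} = 4 (mod 11).
  i = 4 (α = 3): (3−6)(3−9)(3−10)(3−4) = (−3)·(−6)·(−7)·(−1) = 126 ≡ 5, so v_4 = 5^{−1} = 9 (mod 11).
  i = 5 (α = 4): (4−6)(4−9)(4−10)(4−3) = (−2)·(−5)·(−6)·1 = −60 ≡ 6, so v_5 = 6^{−1} = 2 (mod 11).
  v = [2, 5, 4, 9, 2].
Step 2: syndromes of r = [0, 2, 5, 10, 3] (all sums mod 11).
  S_0 = Σ v_i r_i = 2·0 + 5·2 + 4·5 + 9·10 + 2·3 = 126 ≡ 5.
  S_1 = Σ v_i α_i r_i = 2·6·0 + 5·9·2 + 4·10·5 + 9·3·10 + 2·4·3 = 584 ≡ 1.
  α_i^2 mod 11 = [3, 4, 1, 9, 5].
  S_2 = Σ v_i α_i^2 r_i = 2·3·0 + 5·4·2 + 4·1·5 + 9·9·10 + 2·5·3 = 900 ≡ 9.
  S = (5, 1, 9) ≠ 0, so r is not a codeword (an error is present).
Step 3: locate the error. For a single error e at position i, S_ℓ = v_i·e·α_i^ℓ, so α_err = S_1/S_0.
  S_0^{−1} = 5^{−1} = 9 (mod 11), so α_err = 1·9 = 9 ≡ 9 = α_2. Error position i = 2.
  Consistency check: S_2/S_1 = 9·1 = 9 ≡ 9 = α_err ✓ (single-error assumption holds).
Step 4: error magnitude e = S_0/v_2 = S_0·∏_{j≠2}(α_2 − α_j) = 5·9 = 45 ≡ 1 (mod 11).
Step 5: correct position 2: c_2 = r_2 − e = 2 − 1 ≡ 1 (mod 11). Hence c = [0, 1, 5, 10, 3].
  Check: interpolating c through the α_i gives m(x) = 9 + 4·x (degree < 2) with m(α_i) = c_i for every i, so c is indeed a codeword.


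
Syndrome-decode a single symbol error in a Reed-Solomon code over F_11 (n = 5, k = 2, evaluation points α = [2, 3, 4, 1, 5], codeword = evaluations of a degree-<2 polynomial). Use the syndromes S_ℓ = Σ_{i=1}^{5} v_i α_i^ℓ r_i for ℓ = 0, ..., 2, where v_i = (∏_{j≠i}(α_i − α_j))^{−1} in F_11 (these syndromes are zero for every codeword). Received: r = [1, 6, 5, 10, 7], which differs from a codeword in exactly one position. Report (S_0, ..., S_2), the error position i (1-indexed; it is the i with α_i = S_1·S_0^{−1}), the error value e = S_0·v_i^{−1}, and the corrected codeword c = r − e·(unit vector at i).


S = (9, 5, 4), error at position 2, error magnitude e = 3, c = [1, 3, 5, 10, 7].

Step 1: column multipliers v_i = (∏_{j≠i}(α_i − α_j))^{−1} mod 11.
  i = 1 (α = 2): (2−3)(2−4)(2−1)(2−5) = (−1)·(−2)·1·(−3) = −6 ≡ 5, so v_1 = 5^{−1} = 9 (mod 11).
  i = 2 (α = 3): (3−2)(3−4)(3−1)(3−5) = 1·(−1)·2·(−2) = 4 ≡ 4, so v_2 = 4^{−1} = 3 (mod 11).
  i = 3 (α = 4): (4−2)(4−3)(4−1)(4−5) = 2·1·3·(−1) = −6 ≡ 5, so v_3 = 5^{−1} = 9 (mod 11).
  i = 4 (α = 1): (1−2)(1−3)(1−4)(1−5) = (−1)·(−2)·(−3)·(−4) = 24 ≡ 2, so v_4 = 2^{−1} = 6 (mod 11).
  i = 5 (α = 5): (5−2)(5−3)(5−4)(5−1) = 3·2·1·4 = 24 ≡ 2, so v_5 = 2^{−1} = 6 (mod 11).
  v = [9, 3, 9, 6, 6].
Step 2: syndromes of r = [1, 6, 5, 10, 7] (all sums mod 11).
  S_0 = Σ v_i r_i = 9·1 + 3·6 + 9·5 + 6·10 + 6·7 = 174 ≡ 9.
  S_1 = Σ v_i α_i r_i = 9·2·1 + 3·3·6 + 9·4·5 + 6·1·10 + 6·5·7 = 522 ≡ 5.
  α_i^2 mod 11 = [4, 9, 5, 1, 3].
  S_2 = Σ v_i α_i^2 r_i = 9·4·1 + 3·9·6 + 9·5·5 + 6·1·10 + 6·3·7 = 609 ≡ 4.
  S = (9, 5, 4) ≠ 0, so r is not a codeword (an error is present).
Step 3: locate the error. For a single error e at position i, S_ℓ = v_i·e·α_i^ℓ, so α_err = S_1/S_0.
  S_0^{−1} = 9^{−1} = 5 (mod 11), so α_err = 5·5 = 25 ≡ 3 = α_2. Error position i = 2.
  Consistency check: S_2/S_1 = 4·9 = 36 ≡ 3 = α_err ✓ (single-error assumption holds).
Step 4: error magnitude e = S_0/v_2 = S_0·∏_{j≠2}(α_2 − α_j) = 9·4 = 36 ≡ 3 (mod 11).
Step 5: correct position 2: c_2 = r_2 − e = 6 − 3 ≡ 3 (mod 11). Hence c = [1, 3, 5, 10, 7].
  Check: interpolating c through the α_i gives m(x) = 8 + 2·x (degree < 2) with m(α_i) = c_i for every i, so c is indeed a codeword.
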